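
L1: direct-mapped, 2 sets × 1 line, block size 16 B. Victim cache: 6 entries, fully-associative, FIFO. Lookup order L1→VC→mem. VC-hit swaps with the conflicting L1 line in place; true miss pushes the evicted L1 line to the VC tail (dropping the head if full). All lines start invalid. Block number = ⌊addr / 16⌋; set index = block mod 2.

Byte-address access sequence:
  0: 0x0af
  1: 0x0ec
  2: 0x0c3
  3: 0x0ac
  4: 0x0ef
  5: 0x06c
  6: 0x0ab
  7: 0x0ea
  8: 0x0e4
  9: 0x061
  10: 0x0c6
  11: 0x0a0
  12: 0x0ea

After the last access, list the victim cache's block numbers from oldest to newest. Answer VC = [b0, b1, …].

  [0] addr=0xaf blk=10 s=0: MISS | VC []
  [1] addr=0xec blk=14 s=0: MISS | VC [10]
  [2] addr=0xc3 blk=12 s=0: MISS | VC [10, 14]
  [3] addr=0xac blk=10 s=0: VC-HIT | VC [12, 14]
  [4] addr=0xef blk=14 s=0: VC-HIT | VC [12, 10]
  [5] addr=0x6c blk=6 s=0: MISS | VC [12, 10, 14]
  [6] addr=0xab blk=10 s=0: VC-HIT | VC [12, 6, 14]
  [7] addr=0xea blk=14 s=0: VC-HIT | VC [12, 6, 10]
  [8] addr=0xe4 blk=14 s=0: L1-HIT | VC [12, 6, 10]
  [9] addr=0x61 blk=6 s=0: VC-HIT | VC [12, 14, 10]
  [10] addr=0xc6 blk=12 s=0: VC-HIT | VC [6, 14, 10]
  [11] addr=0xa0 blk=10 s=0: VC-HIT | VC [6, 14, 12]
  [12] addr=0xea blk=14 s=0: VC-HIT | VC [6, 10, 12]

VC = [6, 10, 12]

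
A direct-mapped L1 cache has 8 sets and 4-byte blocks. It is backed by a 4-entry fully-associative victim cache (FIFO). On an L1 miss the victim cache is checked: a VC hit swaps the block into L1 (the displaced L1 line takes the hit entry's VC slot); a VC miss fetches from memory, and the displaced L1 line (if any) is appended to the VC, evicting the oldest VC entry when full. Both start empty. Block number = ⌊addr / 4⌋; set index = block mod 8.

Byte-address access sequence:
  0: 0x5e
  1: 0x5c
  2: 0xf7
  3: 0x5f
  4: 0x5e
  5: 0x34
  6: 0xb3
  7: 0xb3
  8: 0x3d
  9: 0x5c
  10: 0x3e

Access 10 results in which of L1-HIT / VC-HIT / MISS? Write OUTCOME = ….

OUTCOME = VC-HIT

#0 0x5e→b23/s7 MISS; vc=[]
#1 0x5c→b23/s7 L1-HIT; vc=[]
#2 0xf7→b61/s5 MISS; vc=[]
#3 0x5f→b23/s7 L1-HIT; vc=[]
#4 0x5e→b23/s7 L1-HIT; vc=[]
#5 0x34→b13/s5 MISS; vc=[61]
#6 0xb3→b44/s4 MISS; vc=[61]
#7 0xb3→b44/s4 L1-HIT; vc=[61]
#8 0x3d→b15/s7 MISS; vc=[61,23]
#9 0x5c→b23/s7 VC-HIT; vc=[61,15]
#10 0x3e→b15/s7 VC-HIT; vc=[61,23]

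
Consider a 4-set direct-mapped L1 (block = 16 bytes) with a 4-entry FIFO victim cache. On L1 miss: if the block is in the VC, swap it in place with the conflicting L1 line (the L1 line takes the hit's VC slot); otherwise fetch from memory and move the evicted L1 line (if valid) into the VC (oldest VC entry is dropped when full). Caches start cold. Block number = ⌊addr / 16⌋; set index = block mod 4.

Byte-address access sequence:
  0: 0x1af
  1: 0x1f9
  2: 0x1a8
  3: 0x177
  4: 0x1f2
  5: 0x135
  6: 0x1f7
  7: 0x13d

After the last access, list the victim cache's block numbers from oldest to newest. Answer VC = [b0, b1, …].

VC = [23, 31]

  [0] addr=0x1af blk=26 s=2: MISS | VC []
  [1] addr=0x1f9 blk=31 s=3: MISS | VC []
  [2] addr=0x1a8 blk=26 s=2: L1-HIT | VC []
  [3] addr=0x177 blk=23 s=3: MISS | VC [31]
  [4] addr=0x1f2 blk=31 s=3: VC-HIT | VC [23]
  [5] addr=0x135 blk=19 s=3: MISS | VC [23, 31]
  [6] addr=0x1f7 blk=31 s=3: VC-HIT | VC [23, 19]
  [7] addr=0x13d blk=19 s=3: VC-HIT | VC [23, 31]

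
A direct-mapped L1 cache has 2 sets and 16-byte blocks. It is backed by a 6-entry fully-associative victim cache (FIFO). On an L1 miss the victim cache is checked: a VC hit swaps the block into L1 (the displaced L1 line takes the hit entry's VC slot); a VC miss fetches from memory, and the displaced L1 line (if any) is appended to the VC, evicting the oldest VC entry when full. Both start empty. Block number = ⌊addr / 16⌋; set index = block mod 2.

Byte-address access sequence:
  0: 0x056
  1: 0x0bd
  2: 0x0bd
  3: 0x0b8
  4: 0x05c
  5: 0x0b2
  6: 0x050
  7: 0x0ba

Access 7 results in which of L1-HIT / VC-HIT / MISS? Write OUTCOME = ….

OUTCOME = VC-HIT

  [0] addr=0x56 blk=5 s=1: MISS | VC []
  [1] addr=0xbd blk=11 s=1: MISS | VC [5]
  [2] addr=0xbd blk=11 s=1: L1-HIT | VC [5]
  [3] addr=0xb8 blk=11 s=1: L1-HIT | VC [5]
  [4] addr=0x5c blk=5 s=1: VC-HIT | VC [11]
  [5] addr=0xb2 blk=11 s=1: VC-HIT | VC [5]
  [6] addr=0x50 blk=5 s=1: VC-HIT | VC [11]
  [7] addr=0xba blk=11 s=1: VC-HIT | VC [5]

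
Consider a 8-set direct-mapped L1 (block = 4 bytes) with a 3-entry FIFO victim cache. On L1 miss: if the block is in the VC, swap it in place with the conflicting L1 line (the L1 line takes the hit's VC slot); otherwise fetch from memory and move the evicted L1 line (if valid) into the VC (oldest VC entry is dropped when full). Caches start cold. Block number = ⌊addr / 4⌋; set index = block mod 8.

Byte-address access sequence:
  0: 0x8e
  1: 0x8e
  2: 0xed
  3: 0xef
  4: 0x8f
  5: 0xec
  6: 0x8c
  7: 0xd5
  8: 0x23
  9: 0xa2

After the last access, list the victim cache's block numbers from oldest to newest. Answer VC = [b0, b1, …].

VC = [59, 8]

0: 0x8e (blk 35, set 3) → MISS  vc=[]
1: 0x8e (blk 35, set 3) → L1-HIT  vc=[]
2: 0xed (blk 59, set 3) → MISS  vc=[35]
3: 0xef (blk 59, set 3) → L1-HIT  vc=[35]
4: 0x8f (blk 35, set 3) → VC-HIT  vc=[59]
5: 0xec (blk 59, set 3) → VC-HIT  vc=[35]
6: 0x8c (blk 35, set 3) → VC-HIT  vc=[59]
7: 0xd5 (blk 53, set 5) → MISS  vc=[59]
8: 0x23 (blk 8, set 0) → MISS  vc=[59]
9: 0xa2 (blk 40, set 0) → MISS  vc=[59, 8]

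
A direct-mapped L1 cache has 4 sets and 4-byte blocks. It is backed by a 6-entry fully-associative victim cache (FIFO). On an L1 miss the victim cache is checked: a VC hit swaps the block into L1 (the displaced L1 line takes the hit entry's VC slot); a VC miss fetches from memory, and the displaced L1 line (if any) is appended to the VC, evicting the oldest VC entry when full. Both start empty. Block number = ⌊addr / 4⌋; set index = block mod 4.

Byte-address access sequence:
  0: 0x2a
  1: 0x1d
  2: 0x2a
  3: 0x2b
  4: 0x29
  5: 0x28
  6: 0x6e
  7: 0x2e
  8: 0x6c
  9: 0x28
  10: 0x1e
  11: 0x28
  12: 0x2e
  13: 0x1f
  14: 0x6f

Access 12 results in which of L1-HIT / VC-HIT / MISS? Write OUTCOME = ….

OUTCOME = VC-HIT

  [0] addr=0x2a blk=10 s=2: MISS | VC []
  [1] addr=0x1d blk=7 s=3: MISS | VC []
  [2] addr=0x2a blk=10 s=2: L1-HIT | VC []
  [3] addr=0x2b blk=10 s=2: L1-HIT | VC []
  [4] addr=0x29 blk=10 s=2: L1-HIT | VC []
  [5] addr=0x28 blk=10 s=2: L1-HIT | VC []
  [6] addr=0x6e blk=27 s=3: MISS | VC [7]
  [7] addr=0x2e blk=11 s=3: MISS | VC [7, 27]
  [8] addr=0x6c blk=27 s=3: VC-HIT | VC [7, 11]
  [9] addr=0x28 blk=10 s=2: L1-HIT | VC [7, 11]
  [10] addr=0x1e blk=7 s=3: VC-HIT | VC [27, 11]
  [11] addr=0x28 blk=10 s=2: L1-HIT | VC [27, 11]
  [12] addr=0x2e blk=11 s=3: VC-HIT | VC [27, 7]
  [13] addr=0x1f blk=7 s=3: VC-HIT | VC [27, 11]
  [14] addr=0x6f blk=27 s=3: VC-HIT | VC [7, 11]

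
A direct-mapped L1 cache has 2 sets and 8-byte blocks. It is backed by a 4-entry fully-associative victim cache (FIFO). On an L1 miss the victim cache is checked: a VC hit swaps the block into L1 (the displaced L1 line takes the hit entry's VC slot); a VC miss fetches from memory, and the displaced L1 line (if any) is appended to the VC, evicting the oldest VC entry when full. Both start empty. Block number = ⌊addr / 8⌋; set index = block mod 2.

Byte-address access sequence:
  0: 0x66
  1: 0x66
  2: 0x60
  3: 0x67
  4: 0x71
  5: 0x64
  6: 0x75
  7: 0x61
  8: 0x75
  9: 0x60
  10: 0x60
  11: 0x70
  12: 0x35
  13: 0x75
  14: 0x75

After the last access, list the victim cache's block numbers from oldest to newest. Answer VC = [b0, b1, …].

VC = [12, 6]

0: 0x66 (blk 12, set 0) → MISS  vc=[]
1: 0x66 (blk 12, set 0) → L1-HIT  vc=[]
2: 0x60 (blk 12, set 0) → L1-HIT  vc=[]
3: 0x67 (blk 12, set 0) → L1-HIT  vc=[]
4: 0x71 (blk 14, set 0) → MISS  vc=[12]
5: 0x64 (blk 12, set 0) → VC-HIT  vc=[14]
6: 0x75 (blk 14, set 0) → VC-HIT  vc=[12]
7: 0x61 (blk 12, set 0) → VC-HIT  vc=[14]
8: 0x75 (blk 14, set 0) → VC-HIT  vc=[12]
9: 0x60 (blk 12, set 0) → VC-HIT  vc=[14]
10: 0x60 (blk 12, set 0) → L1-HIT  vc=[14]
11: 0x70 (blk 14, set 0) → VC-HIT  vc=[12]
12: 0x35 (blk 6, set 0) → MISS  vc=[12, 14]
13: 0x75 (blk 14, set 0) → VC-HIT  vc=[12, 6]
14: 0x75 (blk 14, set 0) → L1-HIT  vc=[12, 6]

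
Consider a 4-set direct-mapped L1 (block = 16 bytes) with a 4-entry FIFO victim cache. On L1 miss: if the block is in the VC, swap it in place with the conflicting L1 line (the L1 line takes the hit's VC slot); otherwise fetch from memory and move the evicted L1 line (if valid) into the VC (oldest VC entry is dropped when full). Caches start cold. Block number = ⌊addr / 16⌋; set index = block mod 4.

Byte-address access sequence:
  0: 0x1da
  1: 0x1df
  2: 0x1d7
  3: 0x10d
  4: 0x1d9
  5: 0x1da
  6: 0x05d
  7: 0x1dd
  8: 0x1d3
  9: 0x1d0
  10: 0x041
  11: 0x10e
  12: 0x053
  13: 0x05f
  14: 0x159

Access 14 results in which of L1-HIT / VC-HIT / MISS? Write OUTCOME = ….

  [0] addr=0x1da blk=29 s=1: MISS | VC []
  [1] addr=0x1df blk=29 s=1: L1-HIT | VC []
  [2] addr=0x1d7 blk=29 s=1: L1-HIT | VC []
  [3] addr=0x10d blk=16 s=0: MISS | VC []
  [4] addr=0x1d9 blk=29 s=1: L1-HIT | VC []
  [5] addr=0x1da blk=29 s=1: L1-HIT | VC []
  [6] addr=0x5d blk=5 s=1: MISS | VC [29]
  [7] addr=0x1dd blk=29 s=1: VC-HIT | VC [5]
  [8] addr=0x1d3 blk=29 s=1: L1-HIT | VC [5]
  [9] addr=0x1d0 blk=29 s=1: L1-HIT | VC [5]
  [10] addr=0x41 blk=4 s=0: MISS | VC [5, 16]
  [11] addr=0x10e blk=16 s=0: VC-HIT | VC [5, 4]
  [12] addr=0x53 blk=5 s=1: VC-HIT | VC [29, 4]
  [13] addr=0x5f blk=5 s=1: L1-HIT | VC [29, 4]
  [14] addr=0x159 blk=21 s=1: MISS | VC [29, 4, 5]

OUTCOME = MISS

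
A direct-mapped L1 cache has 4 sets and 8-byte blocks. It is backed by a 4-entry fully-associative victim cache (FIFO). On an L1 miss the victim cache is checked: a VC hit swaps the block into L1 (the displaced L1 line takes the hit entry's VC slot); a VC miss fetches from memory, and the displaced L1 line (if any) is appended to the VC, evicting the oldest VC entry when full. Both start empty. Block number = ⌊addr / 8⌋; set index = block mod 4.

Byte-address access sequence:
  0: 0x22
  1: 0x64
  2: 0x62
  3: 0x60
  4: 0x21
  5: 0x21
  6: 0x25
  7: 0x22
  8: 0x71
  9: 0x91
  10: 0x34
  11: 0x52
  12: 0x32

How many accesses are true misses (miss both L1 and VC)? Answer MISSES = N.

MISSES = 6

  [0] addr=0x22 blk=4 s=0: MISS | VC []
  [1] addr=0x64 blk=12 s=0: MISS | VC [4]
  [2] addr=0x62 blk=12 s=0: L1-HIT | VC [4]
  [3] addr=0x60 blk=12 s=0: L1-HIT | VC [4]
  [4] addr=0x21 blk=4 s=0: VC-HIT | VC [12]
  [5] addr=0x21 blk=4 s=0: L1-HIT | VC [12]
  [6] addr=0x25 blk=4 s=0: L1-HIT | VC [12]
  [7] addr=0x22 blk=4 s=0: L1-HIT | VC [12]
  [8] addr=0x71 blk=14 s=2: MISS | VC [12]
  [9] addr=0x91 blk=18 s=2: MISS | VC [12, 14]
  [10] addr=0x34 blk=6 s=2: MISS | VC [12, 14, 18]
  [11] addr=0x52 blk=10 s=2: MISS | VC [12, 14, 18, 6]
  [12] addr=0x32 blk=6 s=2: VC-HIT | VC [12, 14, 18, 10]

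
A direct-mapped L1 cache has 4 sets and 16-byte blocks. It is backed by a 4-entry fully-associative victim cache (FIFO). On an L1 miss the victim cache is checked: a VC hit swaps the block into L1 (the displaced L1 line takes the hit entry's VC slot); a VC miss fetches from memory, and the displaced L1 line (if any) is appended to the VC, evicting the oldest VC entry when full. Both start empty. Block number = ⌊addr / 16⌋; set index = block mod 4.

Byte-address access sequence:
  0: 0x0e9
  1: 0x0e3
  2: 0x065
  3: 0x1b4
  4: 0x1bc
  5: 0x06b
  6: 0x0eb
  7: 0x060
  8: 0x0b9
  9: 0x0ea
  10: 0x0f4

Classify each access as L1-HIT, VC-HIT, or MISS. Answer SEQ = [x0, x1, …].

#0 0xe9→b14/s2 MISS; vc=[]
#1 0xe3→b14/s2 L1-HIT; vc=[]
#2 0x65→b6/s2 MISS; vc=[14]
#3 0x1b4→b27/s3 MISS; vc=[14]
#4 0x1bc→b27/s3 L1-HIT; vc=[14]
#5 0x6b→b6/s2 L1-HIT; vc=[14]
#6 0xeb→b14/s2 VC-HIT; vc=[6]
#7 0x60→b6/s2 VC-HIT; vc=[14]
#8 0xb9→b11/s3 MISS; vc=[14,27]
#9 0xea→b14/s2 VC-HIT; vc=[6,27]
#10 0xf4→b15/s3 MISS; vc=[6,27,11]

SEQ = [MISS, L1-HIT, MISS, MISS, L1-HIT, L1-HIT, VC-HIT, VC-HIT, MISS, VC-HIT, MISS]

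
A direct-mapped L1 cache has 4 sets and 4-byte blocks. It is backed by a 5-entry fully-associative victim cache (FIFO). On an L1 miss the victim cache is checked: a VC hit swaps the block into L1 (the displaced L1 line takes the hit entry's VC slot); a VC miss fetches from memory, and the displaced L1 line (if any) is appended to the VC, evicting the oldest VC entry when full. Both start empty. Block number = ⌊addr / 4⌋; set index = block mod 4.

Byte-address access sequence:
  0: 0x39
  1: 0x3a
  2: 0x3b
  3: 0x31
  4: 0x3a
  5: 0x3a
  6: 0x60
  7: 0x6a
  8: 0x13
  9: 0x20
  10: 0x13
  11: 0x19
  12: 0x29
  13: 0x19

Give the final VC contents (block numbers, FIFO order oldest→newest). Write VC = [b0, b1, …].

0: 0x39 (blk 14, set 2) → MISS  vc=[]
1: 0x3a (blk 14, set 2) → L1-HIT  vc=[]
2: 0x3b (blk 14, set 2) → L1-HIT  vc=[]
3: 0x31 (blk 12, set 0) → MISS  vc=[]
4: 0x3a (blk 14, set 2) → L1-HIT  vc=[]
5: 0x3a (blk 14, set 2) → L1-HIT  vc=[]
6: 0x60 (blk 24, set 0) → MISS  vc=[12]
7: 0x6a (blk 26, set 2) → MISS  vc=[12, 14]
8: 0x13 (blk 4, set 0) → MISS  vc=[12, 14, 24]
9: 0x20 (blk 8, set 0) → MISS  vc=[12, 14, 24, 4]
10: 0x13 (blk 4, set 0) → VC-HIT  vc=[12, 14, 24, 8]
11: 0x19 (blk 6, set 2) → MISS  vc=[12, 14, 24, 8, 26]
12: 0x29 (blk 10, set 2) → MISS  vc=[14, 24, 8, 26, 6]
13: 0x19 (blk 6, set 2) → VC-HIT  vc=[14, 24, 8, 26, 10]

VC = [14, 24, 8, 26, 10]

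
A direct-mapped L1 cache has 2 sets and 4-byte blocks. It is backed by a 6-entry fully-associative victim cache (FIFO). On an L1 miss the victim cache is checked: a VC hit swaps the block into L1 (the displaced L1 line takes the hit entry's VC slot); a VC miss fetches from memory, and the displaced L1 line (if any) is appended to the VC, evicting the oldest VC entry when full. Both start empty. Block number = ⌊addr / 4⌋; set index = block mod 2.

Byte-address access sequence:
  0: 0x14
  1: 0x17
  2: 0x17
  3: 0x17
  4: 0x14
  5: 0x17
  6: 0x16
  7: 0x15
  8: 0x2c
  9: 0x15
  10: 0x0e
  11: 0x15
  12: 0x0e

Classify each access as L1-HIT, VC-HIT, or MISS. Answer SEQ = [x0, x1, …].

#0 0x14→b5/s1 MISS; vc=[]
#1 0x17→b5/s1 L1-HIT; vc=[]
#2 0x17→b5/s1 L1-HIT; vc=[]
#3 0x17→b5/s1 L1-HIT; vc=[]
#4 0x14→b5/s1 L1-HIT; vc=[]
#5 0x17→b5/s1 L1-HIT; vc=[]
#6 0x16→b5/s1 L1-HIT; vc=[]
#7 0x15→b5/s1 L1-HIT; vc=[]
#8 0x2c→b11/s1 MISS; vc=[5]
#9 0x15→b5/s1 VC-HIT; vc=[11]
#10 0xe→b3/s1 MISS; vc=[11,5]
#11 0x15→b5/s1 VC-HIT; vc=[11,3]
#12 0xe→b3/s1 VC-HIT; vc=[11,5]

SEQ = [MISS, L1-HIT, L1-HIT, L1-HIT, L1-HIT, L1-HIT, L1-HIT, L1-HIT, MISS, VC-HIT, MISS, VC-HIT, VC-HIT]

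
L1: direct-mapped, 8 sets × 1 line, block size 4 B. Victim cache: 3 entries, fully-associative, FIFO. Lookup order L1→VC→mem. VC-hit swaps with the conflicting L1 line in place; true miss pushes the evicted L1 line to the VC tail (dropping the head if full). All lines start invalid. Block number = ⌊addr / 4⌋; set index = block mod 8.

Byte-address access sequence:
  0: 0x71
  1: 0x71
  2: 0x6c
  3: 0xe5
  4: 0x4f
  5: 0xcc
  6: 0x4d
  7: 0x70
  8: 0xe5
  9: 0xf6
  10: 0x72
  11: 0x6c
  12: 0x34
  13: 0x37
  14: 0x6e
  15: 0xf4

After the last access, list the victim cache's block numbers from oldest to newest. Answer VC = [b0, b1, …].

VC = [19, 51, 13]

  [0] addr=0x71 blk=28 s=4: MISS | VC []
  [1] addr=0x71 blk=28 s=4: L1-HIT | VC []
  [2] addr=0x6c blk=27 s=3: MISS | VC []
  [3] addr=0xe5 blk=57 s=1: MISS | VC []
  [4] addr=0x4f blk=19 s=3: MISS | VC [27]
  [5] addr=0xcc blk=51 s=3: MISS | VC [27, 19]
  [6] addr=0x4d blk=19 s=3: VC-HIT | VC [27, 51]
  [7] addr=0x70 blk=28 s=4: L1-HIT | VC [27, 51]
  [8] addr=0xe5 blk=57 s=1: L1-HIT | VC [27, 51]
  [9] addr=0xf6 blk=61 s=5: MISS | VC [27, 51]
  [10] addr=0x72 blk=28 s=4: L1-HIT | VC [27, 51]
  [11] addr=0x6c blk=27 s=3: VC-HIT | VC [19, 51]
  [12] addr=0x34 blk=13 s=5: MISS | VC [19, 51, 61]
  [13] addr=0x37 blk=13 s=5: L1-HIT | VC [19, 51, 61]
  [14] addr=0x6e blk=27 s=3: L1-HIT | VC [19, 51, 61]
  [15] addr=0xf4 blk=61 s=5: VC-HIT | VC [19, 51, 13]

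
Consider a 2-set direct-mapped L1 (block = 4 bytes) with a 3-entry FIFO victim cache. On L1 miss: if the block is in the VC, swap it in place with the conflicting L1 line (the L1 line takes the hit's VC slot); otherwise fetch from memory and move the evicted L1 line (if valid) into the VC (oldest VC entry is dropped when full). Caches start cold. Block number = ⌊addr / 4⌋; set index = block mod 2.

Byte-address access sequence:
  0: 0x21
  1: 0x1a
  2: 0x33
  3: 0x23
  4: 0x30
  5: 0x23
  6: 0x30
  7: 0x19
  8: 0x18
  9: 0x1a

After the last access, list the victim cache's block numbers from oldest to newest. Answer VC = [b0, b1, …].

  [0] addr=0x21 blk=8 s=0: MISS | VC []
  [1] addr=0x1a blk=6 s=0: MISS | VC [8]
  [2] addr=0x33 blk=12 s=0: MISS | VC [8, 6]
  [3] addr=0x23 blk=8 s=0: VC-HIT | VC [12, 6]
  [4] addr=0x30 blk=12 s=0: VC-HIT | VC [8, 6]
  [5] addr=0x23 blk=8 s=0: VC-HIT | VC [12, 6]
  [6] addr=0x30 blk=12 s=0: VC-HIT | VC [8, 6]
  [7] addr=0x19 blk=6 s=0: VC-HIT | VC [8, 12]
  [8] addr=0x18 blk=6 s=0: L1-HIT | VC [8, 12]
  [9] addr=0x1a blk=6 s=0: L1-HIT | VC [8, 12]

VC = [8, 12]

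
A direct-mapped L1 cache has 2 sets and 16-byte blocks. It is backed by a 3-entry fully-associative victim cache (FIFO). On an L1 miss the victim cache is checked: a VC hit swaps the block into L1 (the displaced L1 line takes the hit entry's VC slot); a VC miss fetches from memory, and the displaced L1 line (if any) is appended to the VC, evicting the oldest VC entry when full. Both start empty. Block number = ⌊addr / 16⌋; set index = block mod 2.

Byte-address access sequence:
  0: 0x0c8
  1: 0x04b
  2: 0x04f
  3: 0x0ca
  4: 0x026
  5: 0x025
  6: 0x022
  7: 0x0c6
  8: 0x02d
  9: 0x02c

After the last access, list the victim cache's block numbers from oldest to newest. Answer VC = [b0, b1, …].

0: 0xc8 (blk 12, set 0) → MISS  vc=[]
1: 0x4b (blk 4, set 0) → MISS  vc=[12]
2: 0x4f (blk 4, set 0) → L1-HIT  vc=[12]
3: 0xca (blk 12, set 0) → VC-HIT  vc=[4]
4: 0x26 (blk 2, set 0) → MISS  vc=[4, 12]
5: 0x25 (blk 2, set 0) → L1-HIT  vc=[4, 12]
6: 0x22 (blk 2, set 0) → L1-HIT  vc=[4, 12]
7: 0xc6 (blk 12, set 0) → VC-HIT  vc=[4, 2]
8: 0x2d (blk 2, set 0) → VC-HIT  vc=[4, 12]
9: 0x2c (blk 2, set 0) → L1-HIT  vc=[4, 12]

VC = [4, 12]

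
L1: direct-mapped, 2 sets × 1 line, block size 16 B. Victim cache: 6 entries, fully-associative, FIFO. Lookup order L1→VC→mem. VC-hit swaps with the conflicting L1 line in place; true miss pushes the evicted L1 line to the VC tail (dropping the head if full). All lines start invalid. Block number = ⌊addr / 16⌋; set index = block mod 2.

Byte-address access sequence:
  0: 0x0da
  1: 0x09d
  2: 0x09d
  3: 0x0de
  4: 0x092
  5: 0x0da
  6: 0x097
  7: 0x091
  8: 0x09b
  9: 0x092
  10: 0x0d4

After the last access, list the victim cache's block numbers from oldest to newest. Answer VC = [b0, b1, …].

VC = [9]

  [0] addr=0xda blk=13 s=1: MISS | VC []
  [1] addr=0x9d blk=9 s=1: MISS | VC [13]
  [2] addr=0x9d blk=9 s=1: L1-HIT | VC [13]
  [3] addr=0xde blk=13 s=1: VC-HIT | VC [9]
  [4] addr=0x92 blk=9 s=1: VC-HIT | VC [13]
  [5] addr=0xda blk=13 s=1: VC-HIT | VC [9]
  [6] addr=0x97 blk=9 s=1: VC-HIT | VC [13]
  [7] addr=0x91 blk=9 s=1: L1-HIT | VC [13]
  [8] addr=0x9b blk=9 s=1: L1-HIT | VC [13]
  [9] addr=0x92 blk=9 s=1: L1-HIT | VC [13]
  [10] addr=0xd4 blk=13 s=1: VC-HIT | VC [9]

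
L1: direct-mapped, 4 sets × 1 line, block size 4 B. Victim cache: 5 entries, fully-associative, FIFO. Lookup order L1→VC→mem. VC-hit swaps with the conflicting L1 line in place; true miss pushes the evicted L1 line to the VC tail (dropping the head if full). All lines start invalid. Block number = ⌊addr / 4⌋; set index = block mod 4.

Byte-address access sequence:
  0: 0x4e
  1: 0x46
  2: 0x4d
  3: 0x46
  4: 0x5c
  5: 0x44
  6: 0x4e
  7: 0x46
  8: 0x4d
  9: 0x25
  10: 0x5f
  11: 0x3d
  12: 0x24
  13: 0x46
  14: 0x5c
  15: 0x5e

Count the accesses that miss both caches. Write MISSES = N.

MISSES = 5

0: 0x4e (blk 19, set 3) → MISS  vc=[]
1: 0x46 (blk 17, set 1) → MISS  vc=[]
2: 0x4d (blk 19, set 3) → L1-HIT  vc=[]
3: 0x46 (blk 17, set 1) → L1-HIT  vc=[]
4: 0x5c (blk 23, set 3) → MISS  vc=[19]
5: 0x44 (blk 17, set 1) → L1-HIT  vc=[19]
6: 0x4e (blk 19, set 3) → VC-HIT  vc=[23]
7: 0x46 (blk 17, set 1) → L1-HIT  vc=[23]
8: 0x4d (blk 19, set 3) → L1-HIT  vc=[23]
9: 0x25 (blk 9, set 1) → MISS  vc=[23, 17]
10: 0x5f (blk 23, set 3) → VC-HIT  vc=[19, 17]
11: 0x3d (blk 15, set 3) → MISS  vc=[19, 17, 23]
12: 0x24 (blk 9, set 1) → L1-HIT  vc=[19, 17, 23]
13: 0x46 (blk 17, set 1) → VC-HIT  vc=[19, 9, 23]
14: 0x5c (blk 23, set 3) → VC-HIT  vc=[19, 9, 15]
15: 0x5e (blk 23, set 3) → L1-HIT  vc=[19, 9, 15]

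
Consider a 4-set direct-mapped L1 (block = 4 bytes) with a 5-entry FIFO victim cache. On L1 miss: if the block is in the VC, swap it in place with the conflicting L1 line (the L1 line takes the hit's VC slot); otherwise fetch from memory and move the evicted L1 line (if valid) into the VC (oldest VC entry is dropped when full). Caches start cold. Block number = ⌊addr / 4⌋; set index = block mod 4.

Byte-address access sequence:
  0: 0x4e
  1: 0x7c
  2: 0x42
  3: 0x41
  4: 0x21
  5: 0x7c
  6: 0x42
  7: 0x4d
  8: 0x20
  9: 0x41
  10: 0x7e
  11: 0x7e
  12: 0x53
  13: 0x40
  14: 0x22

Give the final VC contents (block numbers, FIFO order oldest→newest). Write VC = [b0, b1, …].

VC = [19, 16, 20]

#0 0x4e→b19/s3 MISS; vc=[]
#1 0x7c→b31/s3 MISS; vc=[19]
#2 0x42→b16/s0 MISS; vc=[19]
#3 0x41→b16/s0 L1-HIT; vc=[19]
#4 0x21→b8/s0 MISS; vc=[19,16]
#5 0x7c→b31/s3 L1-HIT; vc=[19,16]
#6 0x42→b16/s0 VC-HIT; vc=[19,8]
#7 0x4d→b19/s3 VC-HIT; vc=[31,8]
#8 0x20→b8/s0 VC-HIT; vc=[31,16]
#9 0x41→b16/s0 VC-HIT; vc=[31,8]
#10 0x7e→b31/s3 VC-HIT; vc=[19,8]
#11 0x7e→b31/s3 L1-HIT; vc=[19,8]
#12 0x53→b20/s0 MISS; vc=[19,8,16]
#13 0x40→b16/s0 VC-HIT; vc=[19,8,20]
#14 0x22→b8/s0 VC-HIT; vc=[19,16,20]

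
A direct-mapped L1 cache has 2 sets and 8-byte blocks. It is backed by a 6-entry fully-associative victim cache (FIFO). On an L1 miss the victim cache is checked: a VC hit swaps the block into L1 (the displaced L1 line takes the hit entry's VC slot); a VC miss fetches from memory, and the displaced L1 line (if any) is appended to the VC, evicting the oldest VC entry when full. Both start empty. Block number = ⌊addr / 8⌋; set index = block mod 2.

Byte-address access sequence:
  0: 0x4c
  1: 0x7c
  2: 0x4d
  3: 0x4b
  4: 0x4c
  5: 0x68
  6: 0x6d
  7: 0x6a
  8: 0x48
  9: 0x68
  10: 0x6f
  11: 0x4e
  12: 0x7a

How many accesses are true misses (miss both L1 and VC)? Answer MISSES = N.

0: 0x4c (blk 9, set 1) → MISS  vc=[]
1: 0x7c (blk 15, set 1) → MISS  vc=[9]
2: 0x4d (blk 9, set 1) → VC-HIT  vc=[15]
3: 0x4b (blk 9, set 1) → L1-HIT  vc=[15]
4: 0x4c (blk 9, set 1) → L1-HIT  vc=[15]
5: 0x68 (blk 13, set 1) → MISS  vc=[15, 9]
6: 0x6d (blk 13, set 1) → L1-HIT  vc=[15, 9]
7: 0x6a (blk 13, set 1) → L1-HIT  vc=[15, 9]
8: 0x48 (blk 9, set 1) → VC-HIT  vc=[15, 13]
9: 0x68 (blk 13, set 1) → VC-HIT  vc=[15, 9]
10: 0x6f (blk 13, set 1) → L1-HIT  vc=[15, 9]
11: 0x4e (blk 9, set 1) → VC-HIT  vc=[15, 13]
12: 0x7a (blk 15, set 1) → VC-HIT  vc=[9, 13]

MISSES = 3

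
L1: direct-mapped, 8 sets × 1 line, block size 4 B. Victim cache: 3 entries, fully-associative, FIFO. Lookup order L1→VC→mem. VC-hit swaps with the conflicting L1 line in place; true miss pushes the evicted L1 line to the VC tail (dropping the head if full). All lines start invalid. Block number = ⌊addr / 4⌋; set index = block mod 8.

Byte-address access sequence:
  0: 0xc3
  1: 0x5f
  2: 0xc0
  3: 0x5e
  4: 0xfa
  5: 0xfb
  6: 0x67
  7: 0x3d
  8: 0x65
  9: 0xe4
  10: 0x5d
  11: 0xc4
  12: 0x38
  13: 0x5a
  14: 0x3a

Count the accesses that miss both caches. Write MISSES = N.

0: 0xc3 (blk 48, set 0) → MISS  vc=[]
1: 0x5f (blk 23, set 7) → MISS  vc=[]
2: 0xc0 (blk 48, set 0) → L1-HIT  vc=[]
3: 0x5e (blk 23, set 7) → L1-HIT  vc=[]
4: 0xfa (blk 62, set 6) → MISS  vc=[]
5: 0xfb (blk 62, set 6) → L1-HIT  vc=[]
6: 0x67 (blk 25, set 1) → MISS  vc=[]
7: 0x3d (blk 15, set 7) → MISS  vc=[23]
8: 0x65 (blk 25, set 1) → L1-HIT  vc=[23]
9: 0xe4 (blk 57, set 1) → MISS  vc=[23, 25]
10: 0x5d (blk 23, set 7) → VC-HIT  vc=[15, 25]
11: 0xc4 (blk 49, set 1) → MISS  vc=[15, 25, 57]
12: 0x38 (blk 14, set 6) → MISS  vc=[25, 57, 62]
13: 0x5a (blk 22, set 6) → MISS  vc=[57, 62, 14]
14: 0x3a (blk 14, set 6) → VC-HIT  vc=[57, 62, 22]

MISSES = 9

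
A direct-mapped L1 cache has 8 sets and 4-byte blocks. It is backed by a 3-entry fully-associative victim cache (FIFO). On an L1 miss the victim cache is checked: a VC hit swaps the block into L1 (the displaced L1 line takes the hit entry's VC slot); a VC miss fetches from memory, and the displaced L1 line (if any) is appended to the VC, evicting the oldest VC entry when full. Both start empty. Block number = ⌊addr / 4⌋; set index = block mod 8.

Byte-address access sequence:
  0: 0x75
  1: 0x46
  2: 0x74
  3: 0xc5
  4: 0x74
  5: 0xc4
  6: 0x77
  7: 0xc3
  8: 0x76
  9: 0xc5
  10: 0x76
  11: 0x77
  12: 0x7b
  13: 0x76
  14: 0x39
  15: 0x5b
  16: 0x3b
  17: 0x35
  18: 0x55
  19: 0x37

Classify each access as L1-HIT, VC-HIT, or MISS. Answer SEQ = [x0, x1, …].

  [0] addr=0x75 blk=29 s=5: MISS | VC []
  [1] addr=0x46 blk=17 s=1: MISS | VC []
  [2] addr=0x74 blk=29 s=5: L1-HIT | VC []
  [3] addr=0xc5 blk=49 s=1: MISS | VC [17]
  [4] addr=0x74 blk=29 s=5: L1-HIT | VC [17]
  [5] addr=0xc4 blk=49 s=1: L1-HIT | VC [17]
  [6] addr=0x77 blk=29 s=5: L1-HIT | VC [17]
  [7] addr=0xc3 blk=48 s=0: MISS | VC [17]
  [8] addr=0x76 blk=29 s=5: L1-HIT | VC [17]
  [9] addr=0xc5 blk=49 s=1: L1-HIT | VC [17]
  [10] addr=0x76 blk=29 s=5: L1-HIT | VC [17]
  [11] addr=0x77 blk=29 s=5: L1-HIT | VC [17]
  [12] addr=0x7b blk=30 s=6: MISS | VC [17]
  [13] addr=0x76 blk=29 s=5: L1-HIT | VC [17]
  [14] addr=0x39 blk=14 s=6: MISS | VC [17, 30]
  [15] addr=0x5b blk=22 s=6: MISS | VC [17, 30, 14]
  [16] addr=0x3b blk=14 s=6: VC-HIT | VC [17, 30, 22]
  [17] addr=0x35 blk=13 s=5: MISS | VC [30, 22, 29]
  [18] addr=0x55 blk=21 s=5: MISS | VC [22, 29, 13]
  [19] addr=0x37 blk=13 s=5: VC-HIT | VC [22, 29, 21]

SEQ = [MISS, MISS, L1-HIT, MISS, L1-HIT, L1-HIT, L1-HIT, MISS, L1-HIT, L1-HIT, L1-HIT, L1-HIT, MISS, L1-HIT, MISS, MISS, VC-HIT, MISS, MISS, VC-HIT]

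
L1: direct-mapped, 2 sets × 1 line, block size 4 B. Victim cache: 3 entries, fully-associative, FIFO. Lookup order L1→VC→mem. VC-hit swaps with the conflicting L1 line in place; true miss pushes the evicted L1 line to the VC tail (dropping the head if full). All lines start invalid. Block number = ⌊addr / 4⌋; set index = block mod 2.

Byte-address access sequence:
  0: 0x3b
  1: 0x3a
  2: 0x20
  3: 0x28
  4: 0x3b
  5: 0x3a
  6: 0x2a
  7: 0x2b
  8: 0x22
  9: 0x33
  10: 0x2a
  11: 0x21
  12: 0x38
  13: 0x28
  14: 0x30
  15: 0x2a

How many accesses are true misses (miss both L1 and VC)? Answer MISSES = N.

#0 0x3b→b14/s0 MISS; vc=[]
#1 0x3a→b14/s0 L1-HIT; vc=[]
#2 0x20→b8/s0 MISS; vc=[14]
#3 0x28→b10/s0 MISS; vc=[14,8]
#4 0x3b→b14/s0 VC-HIT; vc=[10,8]
#5 0x3a→b14/s0 L1-HIT; vc=[10,8]
#6 0x2a→b10/s0 VC-HIT; vc=[14,8]
#7 0x2b→b10/s0 L1-HIT; vc=[14,8]
#8 0x22→b8/s0 VC-HIT; vc=[14,10]
#9 0x33→b12/s0 MISS; vc=[14,10,8]
#10 0x2a→b10/s0 VC-HIT; vc=[14,12,8]
#11 0x21→b8/s0 VC-HIT; vc=[14,12,10]
#12 0x38→b14/s0 VC-HIT; vc=[8,12,10]
#13 0x28→b10/s0 VC-HIT; vc=[8,12,14]
#14 0x30→b12/s0 VC-HIT; vc=[8,10,14]
#15 0x2a→b10/s0 VC-HIT; vc=[8,12,14]

MISSES = 4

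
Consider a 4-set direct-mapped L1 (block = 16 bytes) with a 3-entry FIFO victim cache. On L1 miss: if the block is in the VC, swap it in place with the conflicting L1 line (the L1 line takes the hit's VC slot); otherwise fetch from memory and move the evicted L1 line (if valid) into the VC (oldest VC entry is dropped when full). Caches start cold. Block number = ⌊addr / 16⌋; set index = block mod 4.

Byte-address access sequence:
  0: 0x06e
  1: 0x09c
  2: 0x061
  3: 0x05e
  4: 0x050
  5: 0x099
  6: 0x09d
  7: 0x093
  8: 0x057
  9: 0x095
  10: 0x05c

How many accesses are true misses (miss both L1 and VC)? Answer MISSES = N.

MISSES = 3

0: 0x6e (blk 6, set 2) → MISS  vc=[]
1: 0x9c (blk 9, set 1) → MISS  vc=[]
2: 0x61 (blk 6, set 2) → L1-HIT  vc=[]
3: 0x5e (blk 5, set 1) → MISS  vc=[9]
4: 0x50 (blk 5, set 1) → L1-HIT  vc=[9]
5: 0x99 (blk 9, set 1) → VC-HIT  vc=[5]
6: 0x9d (blk 9, set 1) → L1-HIT  vc=[5]
7: 0x93 (blk 9, set 1) → L1-HIT  vc=[5]
8: 0x57 (blk 5, set 1) → VC-HIT  vc=[9]
9: 0x95 (blk 9, set 1) → VC-HIT  vc=[5]
10: 0x5c (blk 5, set 1) → VC-HIT  vc=[9]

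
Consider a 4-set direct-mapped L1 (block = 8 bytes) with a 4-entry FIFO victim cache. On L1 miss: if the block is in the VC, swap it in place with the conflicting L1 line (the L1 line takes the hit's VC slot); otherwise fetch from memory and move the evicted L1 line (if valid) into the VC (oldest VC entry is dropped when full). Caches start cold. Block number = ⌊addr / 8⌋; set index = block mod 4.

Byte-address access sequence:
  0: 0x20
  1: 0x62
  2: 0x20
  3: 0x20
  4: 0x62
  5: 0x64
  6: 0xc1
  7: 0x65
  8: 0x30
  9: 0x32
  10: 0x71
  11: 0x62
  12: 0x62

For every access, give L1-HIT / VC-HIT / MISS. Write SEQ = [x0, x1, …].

0: 0x20 (blk 4, set 0) → MISS  vc=[]
1: 0x62 (blk 12, set 0) → MISS  vc=[4]
2: 0x20 (blk 4, set 0) → VC-HIT  vc=[12]
3: 0x20 (blk 4, set 0) → L1-HIT  vc=[12]
4: 0x62 (blk 12, set 0) → VC-HIT  vc=[4]
5: 0x64 (blk 12, set 0) → L1-HIT  vc=[4]
6: 0xc1 (blk 24, set 0) → MISS  vc=[4, 12]
7: 0x65 (blk 12, set 0) → VC-HIT  vc=[4, 24]
8: 0x30 (blk 6, set 2) → MISS  vc=[4, 24]
9: 0x32 (blk 6, set 2) → L1-HIT  vc=[4, 24]
10: 0x71 (blk 14, set 2) → MISS  vc=[4, 24, 6]
11: 0x62 (blk 12, set 0) → L1-HIT  vc=[4, 24, 6]
12: 0x62 (blk 12, set 0) → L1-HIT  vc=[4, 24, 6]

SEQ = [MISS, MISS, VC-HIT, L1-HIT, VC-HIT, L1-HIT, MISS, VC-HIT, MISS, L1-HIT, MISS, L1-HIT, L1-HIT]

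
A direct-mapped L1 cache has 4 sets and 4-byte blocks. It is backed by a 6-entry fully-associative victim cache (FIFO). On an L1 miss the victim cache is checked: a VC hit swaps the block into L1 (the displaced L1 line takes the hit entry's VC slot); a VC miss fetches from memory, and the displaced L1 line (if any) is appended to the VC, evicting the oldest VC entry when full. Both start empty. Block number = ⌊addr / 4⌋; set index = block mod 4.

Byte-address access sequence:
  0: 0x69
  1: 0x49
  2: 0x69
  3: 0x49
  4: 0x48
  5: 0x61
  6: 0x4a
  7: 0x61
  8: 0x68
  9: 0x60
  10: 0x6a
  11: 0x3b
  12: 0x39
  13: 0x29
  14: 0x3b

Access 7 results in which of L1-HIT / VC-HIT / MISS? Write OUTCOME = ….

  [0] addr=0x69 blk=26 s=2: MISS | VC []
  [1] addr=0x49 blk=18 s=2: MISS | VC [26]
  [2] addr=0x69 blk=26 s=2: VC-HIT | VC [18]
  [3] addr=0x49 blk=18 s=2: VC-HIT | VC [26]
  [4] addr=0x48 blk=18 s=2: L1-HIT | VC [26]
  [5] addr=0x61 blk=24 s=0: MISS | VC [26]
  [6] addr=0x4a blk=18 s=2: L1-HIT | VC [26]
  [7] addr=0x61 blk=24 s=0: L1-HIT | VC [26]
  [8] addr=0x68 blk=26 s=2: VC-HIT | VC [18]
  [9] addr=0x60 blk=24 s=0: L1-HIT | VC [18]
  [10] addr=0x6a blk=26 s=2: L1-HIT | VC [18]
  [11] addr=0x3b blk=14 s=2: MISS | VC [18, 26]
  [12] addr=0x39 blk=14 s=2: L1-HIT | VC [18, 26]
  [13] addr=0x29 blk=10 s=2: MISS | VC [18, 26, 14]
  [14] addr=0x3b blk=14 s=2: VC-HIT | VC [18, 26, 10]

OUTCOME = L1-HIT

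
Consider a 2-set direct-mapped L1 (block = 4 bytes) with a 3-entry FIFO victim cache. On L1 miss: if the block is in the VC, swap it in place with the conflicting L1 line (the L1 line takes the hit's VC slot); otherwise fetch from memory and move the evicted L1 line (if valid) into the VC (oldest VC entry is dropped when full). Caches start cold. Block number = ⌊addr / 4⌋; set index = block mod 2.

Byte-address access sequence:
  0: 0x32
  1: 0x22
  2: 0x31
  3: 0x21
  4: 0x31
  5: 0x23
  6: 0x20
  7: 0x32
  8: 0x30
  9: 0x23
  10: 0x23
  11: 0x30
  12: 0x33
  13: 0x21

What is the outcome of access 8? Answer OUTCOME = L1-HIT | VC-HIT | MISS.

  [0] addr=0x32 blk=12 s=0: MISS | VC []
  [1] addr=0x22 blk=8 s=0: MISS | VC [12]
  [2] addr=0x31 blk=12 s=0: VC-HIT | VC [8]
  [3] addr=0x21 blk=8 s=0: VC-HIT | VC [12]
  [4] addr=0x31 blk=12 s=0: VC-HIT | VC [8]
  [5] addr=0x23 blk=8 s=0: VC-HIT | VC [12]
  [6] addr=0x20 blk=8 s=0: L1-HIT | VC [12]
  [7] addr=0x32 blk=12 s=0: VC-HIT | VC [8]
  [8] addr=0x30 blk=12 s=0: L1-HIT | VC [8]
  [9] addr=0x23 blk=8 s=0: VC-HIT | VC [12]
  [10] addr=0x23 blk=8 s=0: L1-HIT | VC [12]
  [11] addr=0x30 blk=12 s=0: VC-HIT | VC [8]
  [12] addr=0x33 blk=12 s=0: L1-HIT | VC [8]
  [13] addr=0x21 blk=8 s=0: VC-HIT | VC [12]

OUTCOME = L1-HIT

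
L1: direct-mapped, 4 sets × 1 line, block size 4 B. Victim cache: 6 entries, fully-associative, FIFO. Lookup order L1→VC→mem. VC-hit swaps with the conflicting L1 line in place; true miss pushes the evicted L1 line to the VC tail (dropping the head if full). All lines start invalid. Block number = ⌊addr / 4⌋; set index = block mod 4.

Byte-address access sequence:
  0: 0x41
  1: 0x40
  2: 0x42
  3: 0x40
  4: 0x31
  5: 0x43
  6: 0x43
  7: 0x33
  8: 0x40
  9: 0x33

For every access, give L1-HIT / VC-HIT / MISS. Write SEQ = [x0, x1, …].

0: 0x41 (blk 16, set 0) → MISS  vc=[]
1: 0x40 (blk 16, set 0) → L1-HIT  vc=[]
2: 0x42 (blk 16, set 0) → L1-HIT  vc=[]
3: 0x40 (blk 16, set 0) → L1-HIT  vc=[]
4: 0x31 (blk 12, set 0) → MISS  vc=[16]
5: 0x43 (blk 16, set 0) → VC-HIT  vc=[12]
6: 0x43 (blk 16, set 0) → L1-HIT  vc=[12]
7: 0x33 (blk 12, set 0) → VC-HIT  vc=[16]
8: 0x40 (blk 16, set 0) → VC-HIT  vc=[12]
9: 0x33 (blk 12, set 0) → VC-HIT  vc=[16]

SEQ = [MISS, L1-HIT, L1-HIT, L1-HIT, MISS, VC-HIT, L1-HIT, VC-HIT, VC-HIT, VC-HIT]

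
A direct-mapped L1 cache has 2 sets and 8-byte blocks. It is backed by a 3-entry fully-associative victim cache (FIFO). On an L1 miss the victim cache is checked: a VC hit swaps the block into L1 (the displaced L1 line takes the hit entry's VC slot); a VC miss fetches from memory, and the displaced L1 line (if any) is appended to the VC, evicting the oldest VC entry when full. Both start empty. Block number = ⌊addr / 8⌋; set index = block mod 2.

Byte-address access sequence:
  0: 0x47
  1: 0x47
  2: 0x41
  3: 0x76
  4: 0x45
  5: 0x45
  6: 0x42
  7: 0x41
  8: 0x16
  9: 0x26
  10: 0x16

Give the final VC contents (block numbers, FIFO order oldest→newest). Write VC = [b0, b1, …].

#0 0x47→b8/s0 MISS; vc=[]
#1 0x47→b8/s0 L1-HIT; vc=[]
#2 0x41→b8/s0 L1-HIT; vc=[]
#3 0x76→b14/s0 MISS; vc=[8]
#4 0x45→b8/s0 VC-HIT; vc=[14]
#5 0x45→b8/s0 L1-HIT; vc=[14]
#6 0x42→b8/s0 L1-HIT; vc=[14]
#7 0x41→b8/s0 L1-HIT; vc=[14]
#8 0x16→b2/s0 MISS; vc=[14,8]
#9 0x26→b4/s0 MISS; vc=[14,8,2]
#10 0x16→b2/s0 VC-HIT; vc=[14,8,4]

VC = [14, 8, 4]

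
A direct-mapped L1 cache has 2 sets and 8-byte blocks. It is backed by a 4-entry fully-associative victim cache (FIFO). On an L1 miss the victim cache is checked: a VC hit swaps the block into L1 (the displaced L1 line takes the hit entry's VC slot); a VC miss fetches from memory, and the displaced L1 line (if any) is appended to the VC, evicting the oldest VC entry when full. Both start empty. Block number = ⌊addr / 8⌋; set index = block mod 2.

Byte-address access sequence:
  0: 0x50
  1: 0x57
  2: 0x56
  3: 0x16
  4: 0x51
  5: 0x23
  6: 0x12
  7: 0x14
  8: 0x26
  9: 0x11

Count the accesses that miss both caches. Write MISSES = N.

0: 0x50 (blk 10, set 0) → MISS  vc=[]
1: 0x57 (blk 10, set 0) → L1-HIT  vc=[]
2: 0x56 (blk 10, set 0) → L1-HIT  vc=[]
3: 0x16 (blk 2, set 0) → MISS  vc=[10]
4: 0x51 (blk 10, set 0) → VC-HIT  vc=[2]
5: 0x23 (blk 4, set 0) → MISS  vc=[2, 10]
6: 0x12 (blk 2, set 0) → VC-HIT  vc=[4, 10]
7: 0x14 (blk 2, set 0) → L1-HIT  vc=[4, 10]
8: 0x26 (blk 4, set 0) → VC-HIT  vc=[2, 10]
9: 0x11 (blk 2, set 0) → VC-HIT  vc=[4, 10]

MISSES = 3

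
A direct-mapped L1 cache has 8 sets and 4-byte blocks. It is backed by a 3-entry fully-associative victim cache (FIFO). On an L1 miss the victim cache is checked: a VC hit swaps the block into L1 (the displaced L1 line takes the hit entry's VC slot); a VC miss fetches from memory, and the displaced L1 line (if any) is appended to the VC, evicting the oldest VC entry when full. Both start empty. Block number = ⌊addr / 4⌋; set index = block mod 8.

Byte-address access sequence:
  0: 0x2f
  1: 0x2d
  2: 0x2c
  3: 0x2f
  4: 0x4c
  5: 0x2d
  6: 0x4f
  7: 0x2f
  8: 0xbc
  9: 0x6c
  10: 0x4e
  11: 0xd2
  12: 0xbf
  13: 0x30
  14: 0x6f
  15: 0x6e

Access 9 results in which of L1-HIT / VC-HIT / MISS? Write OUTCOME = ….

OUTCOME = MISS

#0 0x2f→b11/s3 MISS; vc=[]
#1 0x2d→b11/s3 L1-HIT; vc=[]
#2 0x2c→b11/s3 L1-HIT; vc=[]
#3 0x2f→b11/s3 L1-HIT; vc=[]
#4 0x4c→b19/s3 MISS; vc=[11]
#5 0x2d→b11/s3 VC-HIT; vc=[19]
#6 0x4f→b19/s3 VC-HIT; vc=[11]
#7 0x2f→b11/s3 VC-HIT; vc=[19]
#8 0xbc→b47/s7 MISS; vc=[19]
#9 0x6c→b27/s3 MISS; vc=[19,11]
#10 0x4e→b19/s3 VC-HIT; vc=[27,11]
#11 0xd2→b52/s4 MISS; vc=[27,11]
#12 0xbf→b47/s7 L1-HIT; vc=[27,11]
#13 0x30→b12/s4 MISS; vc=[27,11,52]
#14 0x6f→b27/s3 VC-HIT; vc=[19,11,52]
#15 0x6e→b27/s3 L1-HIT; vc=[19,11,52]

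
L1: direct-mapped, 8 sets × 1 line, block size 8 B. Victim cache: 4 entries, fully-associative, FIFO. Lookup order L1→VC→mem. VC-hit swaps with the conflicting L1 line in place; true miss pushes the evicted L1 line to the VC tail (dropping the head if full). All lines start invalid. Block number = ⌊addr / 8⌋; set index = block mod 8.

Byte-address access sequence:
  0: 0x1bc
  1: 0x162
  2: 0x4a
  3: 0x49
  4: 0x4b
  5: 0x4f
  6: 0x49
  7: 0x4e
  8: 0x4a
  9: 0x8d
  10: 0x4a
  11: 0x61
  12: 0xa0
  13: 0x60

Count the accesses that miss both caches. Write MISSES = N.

MISSES = 6

  [0] addr=0x1bc blk=55 s=7: MISS | VC []
  [1] addr=0x162 blk=44 s=4: MISS | VC []
  [2] addr=0x4a blk=9 s=1: MISS | VC []
  [3] addr=0x49 blk=9 s=1: L1-HIT | VC []
  [4] addr=0x4b blk=9 s=1: L1-HIT | VC []
  [5] addr=0x4f blk=9 s=1: L1-HIT | VC []
  [6] addr=0x49 blk=9 s=1: L1-HIT | VC []
  [7] addr=0x4e blk=9 s=1: L1-HIT | VC []
  [8] addr=0x4a blk=9 s=1: L1-HIT | VC []
  [9] addr=0x8d blk=17 s=1: MISS | VC [9]
  [10] addr=0x4a blk=9 s=1: VC-HIT | VC [17]
  [11] addr=0x61 blk=12 s=4: MISS | VC [17, 44]
  [12] addr=0xa0 blk=20 s=4: MISS | VC [17, 44, 12]
  [13] addr=0x60 blk=12 s=4: VC-HIT | VC [17, 44, 20]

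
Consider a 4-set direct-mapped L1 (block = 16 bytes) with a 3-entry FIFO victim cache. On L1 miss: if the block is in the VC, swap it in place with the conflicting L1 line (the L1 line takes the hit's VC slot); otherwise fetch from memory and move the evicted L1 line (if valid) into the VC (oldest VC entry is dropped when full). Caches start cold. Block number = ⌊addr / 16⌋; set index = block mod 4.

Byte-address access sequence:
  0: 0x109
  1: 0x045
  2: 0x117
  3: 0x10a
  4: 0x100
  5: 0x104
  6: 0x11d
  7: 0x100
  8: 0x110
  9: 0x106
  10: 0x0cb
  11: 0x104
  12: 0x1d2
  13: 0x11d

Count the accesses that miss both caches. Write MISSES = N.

MISSES = 5

#0 0x109→b16/s0 MISS; vc=[]
#1 0x45→b4/s0 MISS; vc=[16]
#2 0x117→b17/s1 MISS; vc=[16]
#3 0x10a→b16/s0 VC-HIT; vc=[4]
#4 0x100→b16/s0 L1-HIT; vc=[4]
#5 0x104→b16/s0 L1-HIT; vc=[4]
#6 0x11d→b17/s1 L1-HIT; vc=[4]
#7 0x100→b16/s0 L1-HIT; vc=[4]
#8 0x110→b17/s1 L1-HIT; vc=[4]
#9 0x106→b16/s0 L1-HIT; vc=[4]
#10 0xcb→b12/s0 MISS; vc=[4,16]
#11 0x104→b16/s0 VC-HIT; vc=[4,12]
#12 0x1d2→b29/s1 MISS; vc=[4,12,17]
#13 0x11d→b17/s1 VC-HIT; vc=[4,12,29]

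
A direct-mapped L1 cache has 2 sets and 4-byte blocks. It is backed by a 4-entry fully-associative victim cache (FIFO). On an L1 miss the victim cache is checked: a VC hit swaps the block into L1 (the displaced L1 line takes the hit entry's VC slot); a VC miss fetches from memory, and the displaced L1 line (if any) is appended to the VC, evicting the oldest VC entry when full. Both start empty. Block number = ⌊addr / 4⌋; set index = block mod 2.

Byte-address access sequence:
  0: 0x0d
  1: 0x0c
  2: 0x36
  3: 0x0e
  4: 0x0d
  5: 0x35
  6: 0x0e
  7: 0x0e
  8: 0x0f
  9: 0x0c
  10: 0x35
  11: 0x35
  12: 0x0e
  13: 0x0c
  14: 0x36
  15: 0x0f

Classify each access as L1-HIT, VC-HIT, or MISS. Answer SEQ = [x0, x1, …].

SEQ = [MISS, L1-HIT, MISS, VC-HIT, L1-HIT, VC-HIT, VC-HIT, L1-HIT, L1-HIT, L1-HIT, VC-HIT, L1-HIT, VC-HIT, L1-HIT, VC-HIT, VC-HIT]

#0 0xd→b3/s1 MISS; vc=[]
#1 0xc→b3/s1 L1-HIT; vc=[]
#2 0x36→b13/s1 MISS; vc=[3]
#3 0xe→b3/s1 VC-HIT; vc=[13]
#4 0xd→b3/s1 L1-HIT; vc=[13]
#5 0x35→b13/s1 VC-HIT; vc=[3]
#6 0xe→b3/s1 VC-HIT; vc=[13]
#7 0xe→b3/s1 L1-HIT; vc=[13]
#8 0xf→b3/s1 L1-HIT; vc=[13]
#9 0xc→b3/s1 L1-HIT; vc=[13]
#10 0x35→b13/s1 VC-HIT; vc=[3]
#11 0x35→b13/s1 L1-HIT; vc=[3]
#12 0xe→b3/s1 VC-HIT; vc=[13]
#13 0xc→b3/s1 L1-HIT; vc=[13]
#14 0x36→b13/s1 VC-HIT; vc=[3]
#15 0xf→b3/s1 VC-HIT; vc=[13]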